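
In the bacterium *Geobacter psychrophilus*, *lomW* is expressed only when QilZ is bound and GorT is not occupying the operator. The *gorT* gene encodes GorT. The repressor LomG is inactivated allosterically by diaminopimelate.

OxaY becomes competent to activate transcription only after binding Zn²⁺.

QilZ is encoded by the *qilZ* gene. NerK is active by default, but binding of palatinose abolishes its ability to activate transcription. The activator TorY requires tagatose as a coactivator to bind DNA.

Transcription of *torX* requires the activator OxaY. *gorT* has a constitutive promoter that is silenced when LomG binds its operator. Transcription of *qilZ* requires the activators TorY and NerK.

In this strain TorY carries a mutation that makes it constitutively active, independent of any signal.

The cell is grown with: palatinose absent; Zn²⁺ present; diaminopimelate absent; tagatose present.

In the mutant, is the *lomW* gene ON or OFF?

ON

Diaminopimelate is absent, so LomG is active.
With repressor LomG bound, *gorT* is not transcribed.
So GorT is not produced.
TorY is constitutively active in this strain.
Palatinose is absent, so NerK is active.
No repressor is bound and TorY and NerK are active, so *qilZ* is transcribed.
So QilZ is produced and active.
No repressor is bound and QilZ is active, so *lomW* is transcribed.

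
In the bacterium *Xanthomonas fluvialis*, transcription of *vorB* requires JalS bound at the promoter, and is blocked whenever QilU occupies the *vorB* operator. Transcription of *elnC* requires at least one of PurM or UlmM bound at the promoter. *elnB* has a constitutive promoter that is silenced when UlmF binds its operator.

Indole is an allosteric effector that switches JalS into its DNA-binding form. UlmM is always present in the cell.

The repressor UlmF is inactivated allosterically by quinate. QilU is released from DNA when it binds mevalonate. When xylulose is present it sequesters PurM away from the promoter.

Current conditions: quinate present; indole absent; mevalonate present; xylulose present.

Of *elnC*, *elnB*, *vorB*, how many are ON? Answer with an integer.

Xylulose is present, so PurM is inactive.
UlmM is produced constitutively and is active.
Activator UlmM is present, so *elnC* is transcribed.
→ *elnC* is ON.
Quinate is present, so UlmF is inactive.
With no repressor bound, *elnB* is transcribed.
→ *elnB* is ON.
Indole is absent, so JalS is inactive.
Mevalonate is present, so QilU is inactive.
Required activator JalS is absent, so *vorB* is not transcribed.
→ *vorB* is OFF.
2 of the 3 genes are transcribed.

2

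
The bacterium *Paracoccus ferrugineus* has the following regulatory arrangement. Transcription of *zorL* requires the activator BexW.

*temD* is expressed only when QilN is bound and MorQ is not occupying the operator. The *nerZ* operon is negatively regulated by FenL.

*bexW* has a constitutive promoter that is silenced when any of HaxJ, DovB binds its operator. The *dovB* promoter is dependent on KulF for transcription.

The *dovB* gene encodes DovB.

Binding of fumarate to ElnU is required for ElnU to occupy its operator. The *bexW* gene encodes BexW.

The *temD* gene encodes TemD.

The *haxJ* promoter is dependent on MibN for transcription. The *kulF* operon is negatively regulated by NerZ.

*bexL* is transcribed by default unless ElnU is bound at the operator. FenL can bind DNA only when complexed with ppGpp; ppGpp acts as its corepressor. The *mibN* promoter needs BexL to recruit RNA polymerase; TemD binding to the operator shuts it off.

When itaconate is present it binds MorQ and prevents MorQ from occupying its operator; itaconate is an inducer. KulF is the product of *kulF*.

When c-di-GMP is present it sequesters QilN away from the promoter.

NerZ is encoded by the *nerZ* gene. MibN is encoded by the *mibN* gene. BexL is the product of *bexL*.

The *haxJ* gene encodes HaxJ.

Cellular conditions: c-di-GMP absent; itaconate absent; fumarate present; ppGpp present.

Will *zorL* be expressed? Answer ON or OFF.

OFF

Fumarate is present, so ElnU is active.
With repressor ElnU bound, *bexL* is not transcribed.
So BexL is not produced.
c-di-GMP is absent, so QilN is active.
Itaconate is absent, so MorQ is active.
With repressor MorQ bound, *temD* is not transcribed.
So TemD is not produced.
Required activator BexL is absent, so *mibN* is not transcribed.
So MibN is not produced.
Required activator MibN is absent, so *haxJ* is not transcribed.
So HaxJ is not produced.
ppGpp is present, so FenL is active.
With repressor FenL bound, *nerZ* is not transcribed.
So NerZ is not produced.
With no repressor bound, *kulF* is transcribed.
So KulF is produced and active.
No repressor is bound and KulF is active, so *dovB* is transcribed.
So DovB is produced and active.
With repressor DovB bound, *bexW* is not transcribed.
So BexW is not produced.
Required activator BexW is absent, so *zorL* is not transcribed.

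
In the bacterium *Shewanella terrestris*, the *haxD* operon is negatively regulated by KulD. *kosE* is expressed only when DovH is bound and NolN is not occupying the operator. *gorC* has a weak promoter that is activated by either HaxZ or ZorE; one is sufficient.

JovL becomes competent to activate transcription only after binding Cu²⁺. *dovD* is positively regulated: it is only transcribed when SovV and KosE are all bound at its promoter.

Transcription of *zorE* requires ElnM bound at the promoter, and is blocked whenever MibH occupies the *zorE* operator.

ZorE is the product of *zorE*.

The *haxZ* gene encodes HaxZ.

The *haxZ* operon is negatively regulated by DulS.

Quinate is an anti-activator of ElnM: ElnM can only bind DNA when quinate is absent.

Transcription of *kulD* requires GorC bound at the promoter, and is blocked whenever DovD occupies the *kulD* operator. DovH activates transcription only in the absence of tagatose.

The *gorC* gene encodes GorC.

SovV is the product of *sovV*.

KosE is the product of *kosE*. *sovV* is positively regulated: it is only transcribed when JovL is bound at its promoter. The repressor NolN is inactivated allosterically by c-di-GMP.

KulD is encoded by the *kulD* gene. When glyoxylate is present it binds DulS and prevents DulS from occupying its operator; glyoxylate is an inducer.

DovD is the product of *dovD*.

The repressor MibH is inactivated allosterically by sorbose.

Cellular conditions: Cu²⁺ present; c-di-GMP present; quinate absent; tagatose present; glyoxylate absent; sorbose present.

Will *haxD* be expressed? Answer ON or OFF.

Glyoxylate is absent, so DulS is active.
With repressor DulS bound, *haxZ* is not transcribed.
So HaxZ is not produced.
Sorbose is present, so MibH is inactive.
Quinate is absent, so ElnM is active.
No repressor is bound and ElnM is active, so *zorE* is transcribed.
So ZorE is produced and active.
Activator ZorE is present, so *gorC* is transcribed.
So GorC is produced and active.
Cu²⁺ is present, so JovL is active.
No repressor is bound and JovL is active, so *sovV* is transcribed.
So SovV is produced and active.
c-di-GMP is present, so NolN is inactive.
Tagatose is present, so DovH is inactive.
Required activator DovH is absent, so *kosE* is not transcribed.
So KosE is not produced.
Required activator KosE is absent, so *dovD* is not transcribed.
So DovD is not produced.
No repressor is bound and GorC is active, so *kulD* is transcribed.
So KulD is produced and active.
With repressor KulD bound, *haxD* is not transcribed.

OFF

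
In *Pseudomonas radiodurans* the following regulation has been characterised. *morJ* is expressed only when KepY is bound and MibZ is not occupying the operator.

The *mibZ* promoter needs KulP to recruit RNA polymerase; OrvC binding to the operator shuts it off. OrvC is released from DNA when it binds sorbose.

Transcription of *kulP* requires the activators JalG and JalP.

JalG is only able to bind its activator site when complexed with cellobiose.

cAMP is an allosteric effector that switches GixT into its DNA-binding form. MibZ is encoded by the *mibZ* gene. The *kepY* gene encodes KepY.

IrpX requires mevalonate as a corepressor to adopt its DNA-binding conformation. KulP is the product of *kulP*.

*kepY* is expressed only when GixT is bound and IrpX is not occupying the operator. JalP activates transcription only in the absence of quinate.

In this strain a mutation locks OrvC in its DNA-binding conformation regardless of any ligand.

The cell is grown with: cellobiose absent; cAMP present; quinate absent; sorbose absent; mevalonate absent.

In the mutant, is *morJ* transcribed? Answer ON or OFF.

Mevalonate is absent, so IrpX is inactive.
cAMP is present, so GixT is active.
No repressor is bound and GixT is active, so *kepY* is transcribed.
So KepY is produced and active.
OrvC is constitutively active in this strain.
Cellobiose is absent, so JalG is inactive.
Quinate is absent, so JalP is active.
Required activator JalG is absent, so *kulP* is not transcribed.
So KulP is not produced.
With repressor OrvC bound, *mibZ* is not transcribed.
So MibZ is not produced.
No repressor is bound and KepY is active, so *morJ* is transcribed.

ON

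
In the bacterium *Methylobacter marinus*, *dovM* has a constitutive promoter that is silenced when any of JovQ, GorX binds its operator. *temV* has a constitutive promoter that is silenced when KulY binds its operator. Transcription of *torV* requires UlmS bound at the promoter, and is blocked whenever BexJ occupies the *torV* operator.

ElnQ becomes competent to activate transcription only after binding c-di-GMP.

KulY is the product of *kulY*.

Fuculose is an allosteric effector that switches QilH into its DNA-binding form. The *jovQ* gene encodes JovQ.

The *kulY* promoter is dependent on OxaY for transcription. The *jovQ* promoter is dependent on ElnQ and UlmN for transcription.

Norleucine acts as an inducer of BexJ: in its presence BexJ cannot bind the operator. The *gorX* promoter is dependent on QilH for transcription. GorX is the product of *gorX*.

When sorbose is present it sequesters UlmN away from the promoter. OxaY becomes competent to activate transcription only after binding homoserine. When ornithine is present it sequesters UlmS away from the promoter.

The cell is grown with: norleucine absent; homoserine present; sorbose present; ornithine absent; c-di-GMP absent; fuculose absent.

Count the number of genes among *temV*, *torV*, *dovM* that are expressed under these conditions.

Homoserine is present, so OxaY is active.
No repressor is bound and OxaY is active, so *kulY* is transcribed.
So KulY is produced and active.
With repressor KulY bound, *temV* is not transcribed.
→ *temV* is OFF.
Norleucine is absent, so BexJ is active.
Ornithine is absent, so UlmS is active.
With repressor BexJ bound, *torV* is not transcribed.
→ *torV* is OFF.
c-di-GMP is absent, so ElnQ is inactive.
Sorbose is present, so UlmN is inactive.
Required activator ElnQ is absent, so *jovQ* is not transcribed.
So JovQ is not produced.
Fuculose is absent, so QilH is inactive.
Required activator QilH is absent, so *gorX* is not transcribed.
So GorX is not produced.
With no repressor bound, *dovM* is transcribed.
→ *dovM* is ON.
1 of the 3 genes is transcribed.

1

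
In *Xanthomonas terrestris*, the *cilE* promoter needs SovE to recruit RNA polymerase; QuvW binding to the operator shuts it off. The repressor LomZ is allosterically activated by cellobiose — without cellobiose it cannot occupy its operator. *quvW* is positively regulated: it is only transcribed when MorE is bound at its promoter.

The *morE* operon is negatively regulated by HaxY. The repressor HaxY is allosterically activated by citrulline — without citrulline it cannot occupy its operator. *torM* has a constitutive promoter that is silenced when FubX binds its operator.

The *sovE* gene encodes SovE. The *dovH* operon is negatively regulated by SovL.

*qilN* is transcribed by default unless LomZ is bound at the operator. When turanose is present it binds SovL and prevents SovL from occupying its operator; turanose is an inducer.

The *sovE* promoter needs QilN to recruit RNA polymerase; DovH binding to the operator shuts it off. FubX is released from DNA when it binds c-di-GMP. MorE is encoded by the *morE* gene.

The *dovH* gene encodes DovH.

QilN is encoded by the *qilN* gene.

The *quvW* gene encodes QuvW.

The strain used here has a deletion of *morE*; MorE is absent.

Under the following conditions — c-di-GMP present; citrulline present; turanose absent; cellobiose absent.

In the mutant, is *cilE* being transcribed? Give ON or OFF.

Cellobiose is absent, so LomZ is inactive.
With no repressor bound, *qilN* is transcribed.
So QilN is produced and active.
Turanose is absent, so SovL is active.
With repressor SovL bound, *dovH* is not transcribed.
So DovH is not produced.
No repressor is bound and QilN is active, so *sovE* is transcribed.
So SovE is produced and active.
MorE is non-functional in this strain, so it has no effect.
Required activator MorE is absent, so *quvW* is not transcribed.
So QuvW is not produced.
No repressor is bound and SovE is active, so *cilE* is transcribed.

ON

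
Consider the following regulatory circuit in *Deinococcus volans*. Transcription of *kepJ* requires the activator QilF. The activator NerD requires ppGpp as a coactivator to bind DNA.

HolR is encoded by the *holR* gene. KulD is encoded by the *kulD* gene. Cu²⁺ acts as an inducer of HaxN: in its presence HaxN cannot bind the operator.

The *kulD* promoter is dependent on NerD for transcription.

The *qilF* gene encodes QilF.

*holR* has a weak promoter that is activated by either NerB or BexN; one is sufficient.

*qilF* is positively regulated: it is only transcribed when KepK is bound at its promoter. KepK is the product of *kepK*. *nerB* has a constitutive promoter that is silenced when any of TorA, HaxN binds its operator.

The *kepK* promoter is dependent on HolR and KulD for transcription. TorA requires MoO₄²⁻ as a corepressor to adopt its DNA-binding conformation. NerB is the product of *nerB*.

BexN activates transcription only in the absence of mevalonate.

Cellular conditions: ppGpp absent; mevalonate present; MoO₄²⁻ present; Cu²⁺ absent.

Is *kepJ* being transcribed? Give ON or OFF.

OFF

MoO₄²⁻ is present, so TorA is active.
Cu²⁺ is absent, so HaxN is active.
With repressor TorA bound, *nerB* is not transcribed.
So NerB is not produced.
Mevalonate is present, so BexN is inactive.
No activator is available at the *holR* promoter, so *holR* is not transcribed.
So HolR is not produced.
ppGpp is absent, so NerD is inactive.
Required activator NerD is absent, so *kulD* is not transcribed.
So KulD is not produced.
Required activator HolR is absent, so *kepK* is not transcribed.
So KepK is not produced.
Required activator KepK is absent, so *qilF* is not transcribed.
So QilF is not produced.
Required activator QilF is absent, so *kepJ* is not transcribed.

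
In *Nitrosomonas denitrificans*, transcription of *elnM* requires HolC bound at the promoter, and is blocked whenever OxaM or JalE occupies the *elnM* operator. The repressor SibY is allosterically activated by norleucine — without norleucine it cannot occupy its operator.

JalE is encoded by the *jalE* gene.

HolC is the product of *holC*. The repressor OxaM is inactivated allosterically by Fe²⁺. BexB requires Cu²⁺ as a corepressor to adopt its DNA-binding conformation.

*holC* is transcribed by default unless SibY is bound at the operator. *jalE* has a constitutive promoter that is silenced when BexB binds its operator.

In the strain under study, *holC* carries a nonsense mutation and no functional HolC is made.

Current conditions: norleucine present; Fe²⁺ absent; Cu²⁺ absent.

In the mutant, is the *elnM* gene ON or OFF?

OFF

HolC is non-functional in this strain, so it has no effect.
Fe²⁺ is absent, so OxaM is active.
Cu²⁺ is absent, so BexB is inactive.
With no repressor bound, *jalE* is transcribed.
So JalE is produced and active.
With repressor OxaM bound, *elnM* is not transcribed.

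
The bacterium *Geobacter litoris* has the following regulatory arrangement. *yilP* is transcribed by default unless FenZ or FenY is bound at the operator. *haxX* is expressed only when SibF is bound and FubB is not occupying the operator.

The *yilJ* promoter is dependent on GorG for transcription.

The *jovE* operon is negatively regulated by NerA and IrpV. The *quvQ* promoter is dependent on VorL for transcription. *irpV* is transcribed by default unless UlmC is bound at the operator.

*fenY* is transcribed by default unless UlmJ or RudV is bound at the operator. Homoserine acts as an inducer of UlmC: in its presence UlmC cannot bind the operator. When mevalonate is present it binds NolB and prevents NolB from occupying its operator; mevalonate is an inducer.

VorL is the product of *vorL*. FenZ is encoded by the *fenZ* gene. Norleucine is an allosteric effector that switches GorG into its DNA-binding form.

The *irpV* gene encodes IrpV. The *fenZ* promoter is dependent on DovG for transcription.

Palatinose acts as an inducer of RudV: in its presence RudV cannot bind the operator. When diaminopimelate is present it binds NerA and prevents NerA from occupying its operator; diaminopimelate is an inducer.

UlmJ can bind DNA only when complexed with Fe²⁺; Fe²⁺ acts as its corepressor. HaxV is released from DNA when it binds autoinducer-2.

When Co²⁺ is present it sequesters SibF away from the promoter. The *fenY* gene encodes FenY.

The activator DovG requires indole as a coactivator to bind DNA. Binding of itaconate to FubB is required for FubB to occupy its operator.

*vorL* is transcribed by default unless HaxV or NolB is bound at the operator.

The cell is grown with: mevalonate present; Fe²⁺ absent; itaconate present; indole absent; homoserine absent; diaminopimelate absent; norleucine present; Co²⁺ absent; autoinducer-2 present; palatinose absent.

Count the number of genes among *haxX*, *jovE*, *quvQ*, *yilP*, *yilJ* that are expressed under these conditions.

3

Itaconate is present, so FubB is active.
Co²⁺ is absent, so SibF is active.
With repressor FubB bound, *haxX* is not transcribed.
→ *haxX* is OFF.
Diaminopimelate is absent, so NerA is active.
Homoserine is absent, so UlmC is active.
With repressor UlmC bound, *irpV* is not transcribed.
So IrpV is not produced.
With repressor NerA bound, *jovE* is not transcribed.
→ *jovE* is OFF.
Autoinducer-2 is present, so HaxV is inactive.
Mevalonate is present, so NolB is inactive.
With no repressor bound, *vorL* is transcribed.
So VorL is produced and active.
No repressor is bound and VorL is active, so *quvQ* is transcribed.
→ *quvQ* is ON.
Indole is absent, so DovG is inactive.
Required activator DovG is absent, so *fenZ* is not transcribed.
So FenZ is not produced.
Fe²⁺ is absent, so UlmJ is inactive.
Palatinose is absent, so RudV is active.
With repressor RudV bound, *fenY* is not transcribed.
So FenY is not produced.
With no repressor bound, *yilP* is transcribed.
→ *yilP* is ON.
Norleucine is present, so GorG is active.
No repressor is bound and GorG is active, so *yilJ* is transcribed.
→ *yilJ* is ON.
3 of the 5 genes are transcribed.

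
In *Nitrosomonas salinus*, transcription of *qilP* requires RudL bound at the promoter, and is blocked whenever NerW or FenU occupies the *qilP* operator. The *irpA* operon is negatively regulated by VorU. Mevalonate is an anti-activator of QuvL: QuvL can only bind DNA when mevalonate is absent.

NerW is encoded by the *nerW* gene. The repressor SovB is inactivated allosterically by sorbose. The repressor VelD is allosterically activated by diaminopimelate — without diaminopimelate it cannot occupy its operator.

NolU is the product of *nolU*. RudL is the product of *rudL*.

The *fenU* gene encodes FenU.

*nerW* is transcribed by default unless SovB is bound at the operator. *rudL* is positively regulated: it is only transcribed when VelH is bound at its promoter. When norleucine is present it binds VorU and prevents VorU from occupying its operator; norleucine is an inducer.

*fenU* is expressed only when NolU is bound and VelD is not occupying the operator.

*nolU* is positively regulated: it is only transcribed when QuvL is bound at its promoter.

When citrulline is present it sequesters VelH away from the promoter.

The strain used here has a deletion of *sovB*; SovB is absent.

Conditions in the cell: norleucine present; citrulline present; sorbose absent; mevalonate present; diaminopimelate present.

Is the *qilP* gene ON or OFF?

SovB is non-functional in this strain, so it has no effect.
With no repressor bound, *nerW* is transcribed.
So NerW is produced and active.
Diaminopimelate is present, so VelD is active.
Mevalonate is present, so QuvL is inactive.
Required activator QuvL is absent, so *nolU* is not transcribed.
So NolU is not produced.
With repressor VelD bound, *fenU* is not transcribed.
So FenU is not produced.
Citrulline is present, so VelH is inactive.
Required activator VelH is absent, so *rudL* is not transcribed.
So RudL is not produced.
With repressor NerW bound, *qilP* is not transcribed.

OFF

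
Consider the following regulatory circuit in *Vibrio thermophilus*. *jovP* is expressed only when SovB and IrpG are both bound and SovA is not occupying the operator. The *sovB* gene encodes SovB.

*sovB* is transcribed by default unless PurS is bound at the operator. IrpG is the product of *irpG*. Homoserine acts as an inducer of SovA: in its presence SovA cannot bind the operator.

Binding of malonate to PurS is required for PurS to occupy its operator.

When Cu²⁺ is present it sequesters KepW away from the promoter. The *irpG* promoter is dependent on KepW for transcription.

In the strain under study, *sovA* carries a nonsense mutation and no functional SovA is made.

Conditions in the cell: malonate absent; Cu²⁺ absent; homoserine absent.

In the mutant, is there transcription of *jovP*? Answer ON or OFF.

Malonate is absent, so PurS is inactive.
With no repressor bound, *sovB* is transcribed.
So SovB is produced and active.
Cu²⁺ is absent, so KepW is active.
No repressor is bound and KepW is active, so *irpG* is transcribed.
So IrpG is produced and active.
SovA is non-functional in this strain, so it has no effect.
No repressor is bound and SovB and IrpG are active, so *jovP* is transcribed.

ON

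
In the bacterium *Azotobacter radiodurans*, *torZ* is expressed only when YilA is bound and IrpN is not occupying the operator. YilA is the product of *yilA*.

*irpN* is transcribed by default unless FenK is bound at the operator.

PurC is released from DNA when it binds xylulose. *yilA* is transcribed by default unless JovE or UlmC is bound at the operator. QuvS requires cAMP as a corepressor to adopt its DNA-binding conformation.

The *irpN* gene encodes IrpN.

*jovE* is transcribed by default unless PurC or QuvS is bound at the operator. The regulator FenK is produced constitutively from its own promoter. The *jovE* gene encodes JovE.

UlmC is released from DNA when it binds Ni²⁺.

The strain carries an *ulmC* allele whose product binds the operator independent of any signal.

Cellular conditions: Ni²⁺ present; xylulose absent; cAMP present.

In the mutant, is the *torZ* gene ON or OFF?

Xylulose is absent, so PurC is active.
cAMP is present, so QuvS is active.
With repressor PurC bound, *jovE* is not transcribed.
So JovE is not produced.
UlmC is constitutively active in this strain.
With repressor UlmC bound, *yilA* is not transcribed.
So YilA is not produced.
FenK is produced constitutively and is active.
With repressor FenK bound, *irpN* is not transcribed.
So IrpN is not produced.
Required activator YilA is absent, so *torZ* is not transcribed.

OFF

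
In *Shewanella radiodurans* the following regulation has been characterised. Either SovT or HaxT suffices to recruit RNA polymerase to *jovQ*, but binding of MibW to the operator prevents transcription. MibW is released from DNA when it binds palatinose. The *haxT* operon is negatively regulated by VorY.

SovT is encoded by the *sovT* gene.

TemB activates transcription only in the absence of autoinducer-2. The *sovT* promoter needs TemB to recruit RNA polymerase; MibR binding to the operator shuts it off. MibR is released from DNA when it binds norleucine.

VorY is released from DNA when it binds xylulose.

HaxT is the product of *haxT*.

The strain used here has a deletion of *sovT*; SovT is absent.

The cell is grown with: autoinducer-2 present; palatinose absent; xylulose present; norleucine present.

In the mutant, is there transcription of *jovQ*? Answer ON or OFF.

OFF

Palatinose is absent, so MibW is active.
SovT is non-functional in this strain, so it has no effect.
Xylulose is present, so VorY is inactive.
With no repressor bound, *haxT* is transcribed.
So HaxT is produced and active.
With repressor MibW bound, *jovQ* is not transcribed.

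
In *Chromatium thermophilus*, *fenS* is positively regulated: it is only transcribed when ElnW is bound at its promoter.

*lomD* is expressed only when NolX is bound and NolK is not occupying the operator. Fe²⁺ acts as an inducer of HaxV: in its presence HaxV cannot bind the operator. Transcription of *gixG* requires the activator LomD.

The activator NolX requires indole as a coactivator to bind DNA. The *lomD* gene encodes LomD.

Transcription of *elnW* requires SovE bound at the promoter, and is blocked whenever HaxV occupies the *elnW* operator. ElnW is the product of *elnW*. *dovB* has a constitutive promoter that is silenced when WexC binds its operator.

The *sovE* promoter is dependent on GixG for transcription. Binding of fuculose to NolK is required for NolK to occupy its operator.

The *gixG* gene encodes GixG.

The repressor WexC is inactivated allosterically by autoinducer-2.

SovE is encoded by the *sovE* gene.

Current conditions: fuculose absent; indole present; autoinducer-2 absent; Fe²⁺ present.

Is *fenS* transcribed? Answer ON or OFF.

ON

Indole is present, so NolX is active.
Fuculose is absent, so NolK is inactive.
No repressor is bound and NolX is active, so *lomD* is transcribed.
So LomD is produced and active.
No repressor is bound and LomD is active, so *gixG* is transcribed.
So GixG is produced and active.
No repressor is bound and GixG is active, so *sovE* is transcribed.
So SovE is produced and active.
Fe²⁺ is present, so HaxV is inactive.
No repressor is bound and SovE is active, so *elnW* is transcribed.
So ElnW is produced and active.
No repressor is bound and ElnW is active, so *fenS* is transcribed.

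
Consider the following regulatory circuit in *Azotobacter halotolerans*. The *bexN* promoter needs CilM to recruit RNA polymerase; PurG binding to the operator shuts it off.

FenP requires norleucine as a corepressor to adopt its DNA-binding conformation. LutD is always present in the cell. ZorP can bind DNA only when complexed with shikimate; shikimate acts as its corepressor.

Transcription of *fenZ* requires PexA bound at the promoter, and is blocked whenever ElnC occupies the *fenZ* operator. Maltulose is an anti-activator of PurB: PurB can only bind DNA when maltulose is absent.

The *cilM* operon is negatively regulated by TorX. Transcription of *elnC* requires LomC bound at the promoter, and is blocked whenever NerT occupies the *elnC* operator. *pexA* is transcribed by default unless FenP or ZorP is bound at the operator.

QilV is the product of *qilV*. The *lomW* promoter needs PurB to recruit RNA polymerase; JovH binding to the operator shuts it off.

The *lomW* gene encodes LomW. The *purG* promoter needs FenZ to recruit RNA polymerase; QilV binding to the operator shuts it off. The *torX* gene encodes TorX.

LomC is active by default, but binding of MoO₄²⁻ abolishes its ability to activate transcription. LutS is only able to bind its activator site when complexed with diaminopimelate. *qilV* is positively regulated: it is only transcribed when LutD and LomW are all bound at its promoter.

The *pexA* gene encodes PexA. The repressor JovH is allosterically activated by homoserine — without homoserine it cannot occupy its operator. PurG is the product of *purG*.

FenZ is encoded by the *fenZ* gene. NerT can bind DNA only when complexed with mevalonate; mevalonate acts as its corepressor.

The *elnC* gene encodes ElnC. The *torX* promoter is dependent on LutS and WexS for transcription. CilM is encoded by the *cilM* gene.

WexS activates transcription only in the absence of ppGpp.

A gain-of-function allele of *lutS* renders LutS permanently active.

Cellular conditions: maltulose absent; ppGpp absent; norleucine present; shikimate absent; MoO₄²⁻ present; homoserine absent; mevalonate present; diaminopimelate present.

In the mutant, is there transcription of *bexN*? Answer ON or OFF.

OFF

LutD is produced constitutively and is active.
Maltulose is absent, so PurB is active.
Homoserine is absent, so JovH is inactive.
No repressor is bound and PurB is active, so *lomW* is transcribed.
So LomW is produced and active.
No repressor is bound and LutD and LomW are active, so *qilV* is transcribed.
So QilV is produced and active.
Norleucine is present, so FenP is active.
Shikimate is absent, so ZorP is inactive.
With repressor FenP bound, *pexA* is not transcribed.
So PexA is not produced.
Mevalonate is present, so NerT is active.
MoO₄²⁻ is present, so LomC is inactive.
With repressor NerT bound, *elnC* is not transcribed.
So ElnC is not produced.
Required activator PexA is absent, so *fenZ* is not transcribed.
So FenZ is not produced.
With repressor QilV bound, *purG* is not transcribed.
So PurG is not produced.
LutS is constitutively active in this strain.
ppGpp is absent, so WexS is active.
No repressor is bound and LutS and WexS are active, so *torX* is transcribed.
So TorX is produced and active.
With repressor TorX bound, *cilM* is not transcribed.
So CilM is not produced.
Required activator CilM is absent, so *bexN* is not transcribed.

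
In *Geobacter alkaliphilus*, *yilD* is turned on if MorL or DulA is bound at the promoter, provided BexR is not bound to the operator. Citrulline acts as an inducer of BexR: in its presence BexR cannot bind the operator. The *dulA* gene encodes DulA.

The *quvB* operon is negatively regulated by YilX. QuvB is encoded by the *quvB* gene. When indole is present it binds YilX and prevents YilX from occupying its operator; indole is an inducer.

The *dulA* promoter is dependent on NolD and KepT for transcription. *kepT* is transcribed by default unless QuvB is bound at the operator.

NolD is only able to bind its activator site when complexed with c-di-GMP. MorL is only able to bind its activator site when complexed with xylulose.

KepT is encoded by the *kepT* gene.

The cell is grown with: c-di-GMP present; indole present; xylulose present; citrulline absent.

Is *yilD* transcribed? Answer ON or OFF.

OFF

Citrulline is absent, so BexR is active.
Xylulose is present, so MorL is active.
c-di-GMP is present, so NolD is active.
Indole is present, so YilX is inactive.
With no repressor bound, *quvB* is transcribed.
So QuvB is produced and active.
With repressor QuvB bound, *kepT* is not transcribed.
So KepT is not produced.
Required activator KepT is absent, so *dulA* is not transcribed.
So DulA is not produced.
With repressor BexR bound, *yilD* is not transcribed.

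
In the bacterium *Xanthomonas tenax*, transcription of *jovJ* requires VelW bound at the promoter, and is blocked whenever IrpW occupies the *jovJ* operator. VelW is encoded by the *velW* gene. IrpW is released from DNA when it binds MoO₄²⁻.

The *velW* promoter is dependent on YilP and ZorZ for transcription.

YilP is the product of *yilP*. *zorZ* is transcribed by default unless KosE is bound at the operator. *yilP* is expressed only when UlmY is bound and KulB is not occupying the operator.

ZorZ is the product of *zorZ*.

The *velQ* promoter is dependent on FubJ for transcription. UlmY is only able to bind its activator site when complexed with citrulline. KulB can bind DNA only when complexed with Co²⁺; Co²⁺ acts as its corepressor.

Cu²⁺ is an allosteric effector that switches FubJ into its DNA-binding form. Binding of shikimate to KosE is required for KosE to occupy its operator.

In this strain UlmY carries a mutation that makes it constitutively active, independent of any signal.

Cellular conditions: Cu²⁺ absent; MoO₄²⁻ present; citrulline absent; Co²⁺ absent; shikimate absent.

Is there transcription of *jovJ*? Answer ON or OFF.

MoO₄²⁻ is present, so IrpW is inactive.
Co²⁺ is absent, so KulB is inactive.
UlmY is constitutively active in this strain.
No repressor is bound and UlmY is active, so *yilP* is transcribed.
So YilP is produced and active.
Shikimate is absent, so KosE is inactive.
With no repressor bound, *zorZ* is transcribed.
So ZorZ is produced and active.
No repressor is bound and YilP and ZorZ are active, so *velW* is transcribed.
So VelW is produced and active.
No repressor is bound and VelW is active, so *jovJ* is transcribed.

ON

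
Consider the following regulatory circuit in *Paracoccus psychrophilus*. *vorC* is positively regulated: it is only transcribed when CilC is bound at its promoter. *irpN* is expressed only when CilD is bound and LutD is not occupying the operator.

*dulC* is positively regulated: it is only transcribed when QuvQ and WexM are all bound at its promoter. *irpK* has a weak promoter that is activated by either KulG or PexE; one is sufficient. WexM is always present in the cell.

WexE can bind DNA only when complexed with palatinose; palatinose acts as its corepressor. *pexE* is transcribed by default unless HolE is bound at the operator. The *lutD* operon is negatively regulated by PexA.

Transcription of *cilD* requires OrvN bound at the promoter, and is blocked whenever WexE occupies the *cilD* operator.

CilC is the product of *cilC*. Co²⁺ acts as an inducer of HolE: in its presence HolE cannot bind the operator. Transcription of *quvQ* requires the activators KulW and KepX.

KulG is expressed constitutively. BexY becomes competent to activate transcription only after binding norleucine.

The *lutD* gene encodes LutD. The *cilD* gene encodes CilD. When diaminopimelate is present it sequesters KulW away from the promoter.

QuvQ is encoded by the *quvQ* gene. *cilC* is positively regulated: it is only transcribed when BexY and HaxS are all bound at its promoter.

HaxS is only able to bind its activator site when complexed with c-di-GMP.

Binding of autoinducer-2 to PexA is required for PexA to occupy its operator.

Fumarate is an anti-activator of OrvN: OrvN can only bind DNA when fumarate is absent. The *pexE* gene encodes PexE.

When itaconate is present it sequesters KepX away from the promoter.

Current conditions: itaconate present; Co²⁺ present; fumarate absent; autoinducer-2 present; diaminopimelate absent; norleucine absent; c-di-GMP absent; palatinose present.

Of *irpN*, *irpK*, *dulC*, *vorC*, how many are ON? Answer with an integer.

1

Autoinducer-2 is present, so PexA is active.
With repressor PexA bound, *lutD* is not transcribed.
So LutD is not produced.
Fumarate is absent, so OrvN is active.
Palatinose is present, so WexE is active.
With repressor WexE bound, *cilD* is not transcribed.
So CilD is not produced.
Required activator CilD is absent, so *irpN* is not transcribed.
→ *irpN* is OFF.
KulG is produced constitutively and is active.
Co²⁺ is present, so HolE is inactive.
With no repressor bound, *pexE* is transcribed.
So PexE is produced and active.
Activator KulG is present, so *irpK* is transcribed.
→ *irpK* is ON.
Diaminopimelate is absent, so KulW is active.
Itaconate is present, so KepX is inactive.
Required activator KepX is absent, so *quvQ* is not transcribed.
So QuvQ is not produced.
WexM is produced constitutively and is active.
Required activator QuvQ is absent, so *dulC* is not transcribed.
→ *dulC* is OFF.
Norleucine is absent, so BexY is inactive.
c-di-GMP is absent, so HaxS is inactive.
Required activator BexY is absent, so *cilC* is not transcribed.
So CilC is not produced.
Required activator CilC is absent, so *vorC* is not transcribed.
→ *vorC* is OFF.
1 of the 4 genes is transcribed.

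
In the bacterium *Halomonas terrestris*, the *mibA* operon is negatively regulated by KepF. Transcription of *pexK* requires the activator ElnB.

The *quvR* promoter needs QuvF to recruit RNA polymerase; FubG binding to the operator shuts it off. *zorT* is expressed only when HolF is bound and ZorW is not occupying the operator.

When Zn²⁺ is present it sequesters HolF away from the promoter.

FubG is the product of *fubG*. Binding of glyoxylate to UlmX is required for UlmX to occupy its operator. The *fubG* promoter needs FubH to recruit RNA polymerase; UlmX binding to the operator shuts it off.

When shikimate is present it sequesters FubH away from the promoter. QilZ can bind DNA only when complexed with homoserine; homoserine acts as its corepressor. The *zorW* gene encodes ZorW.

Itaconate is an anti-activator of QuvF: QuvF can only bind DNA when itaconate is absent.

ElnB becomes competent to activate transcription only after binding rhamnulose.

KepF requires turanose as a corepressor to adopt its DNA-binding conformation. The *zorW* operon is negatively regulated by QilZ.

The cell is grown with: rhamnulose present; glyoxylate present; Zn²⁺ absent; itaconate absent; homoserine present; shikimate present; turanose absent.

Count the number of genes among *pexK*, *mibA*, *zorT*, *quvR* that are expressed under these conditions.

4

Rhamnulose is present, so ElnB is active.
No repressor is bound and ElnB is active, so *pexK* is transcribed.
→ *pexK* is ON.
Turanose is absent, so KepF is inactive.
With no repressor bound, *mibA* is transcribed.
→ *mibA* is ON.
Homoserine is present, so QilZ is active.
With repressor QilZ bound, *zorW* is not transcribed.
So ZorW is not produced.
Zn²⁺ is absent, so HolF is active.
No repressor is bound and HolF is active, so *zorT* is transcribed.
→ *zorT* is ON.
Glyoxylate is present, so UlmX is active.
Shikimate is present, so FubH is inactive.
With repressor UlmX bound, *fubG* is not transcribed.
So FubG is not produced.
Itaconate is absent, so QuvF is active.
No repressor is bound and QuvF is active, so *quvR* is transcribed.
→ *quvR* is ON.
4 of the 4 genes are transcribed.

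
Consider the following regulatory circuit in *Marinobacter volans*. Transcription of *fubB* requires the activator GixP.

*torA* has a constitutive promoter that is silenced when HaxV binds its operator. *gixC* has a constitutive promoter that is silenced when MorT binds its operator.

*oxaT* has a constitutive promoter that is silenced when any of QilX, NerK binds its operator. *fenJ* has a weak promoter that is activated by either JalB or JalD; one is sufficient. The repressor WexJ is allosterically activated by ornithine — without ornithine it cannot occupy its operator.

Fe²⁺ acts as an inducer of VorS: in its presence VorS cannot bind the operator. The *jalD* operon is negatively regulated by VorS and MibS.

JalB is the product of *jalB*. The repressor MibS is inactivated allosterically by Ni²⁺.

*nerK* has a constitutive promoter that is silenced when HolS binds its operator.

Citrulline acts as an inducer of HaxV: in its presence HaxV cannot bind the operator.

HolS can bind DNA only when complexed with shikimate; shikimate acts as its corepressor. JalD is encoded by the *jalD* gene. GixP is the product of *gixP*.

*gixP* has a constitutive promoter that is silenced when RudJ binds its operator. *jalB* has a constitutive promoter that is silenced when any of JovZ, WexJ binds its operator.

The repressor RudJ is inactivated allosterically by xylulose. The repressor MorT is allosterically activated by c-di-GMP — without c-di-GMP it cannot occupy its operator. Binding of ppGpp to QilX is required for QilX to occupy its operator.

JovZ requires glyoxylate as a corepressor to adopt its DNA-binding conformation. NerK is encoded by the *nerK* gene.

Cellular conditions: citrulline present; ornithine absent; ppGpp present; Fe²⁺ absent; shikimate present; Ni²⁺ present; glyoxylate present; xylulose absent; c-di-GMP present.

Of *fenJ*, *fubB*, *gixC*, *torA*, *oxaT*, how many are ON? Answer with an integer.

1

Glyoxylate is present, so JovZ is active.
Ornithine is absent, so WexJ is inactive.
With repressor JovZ bound, *jalB* is not transcribed.
So JalB is not produced.
Fe²⁺ is absent, so VorS is active.
Ni²⁺ is present, so MibS is inactive.
With repressor VorS bound, *jalD* is not transcribed.
So JalD is not produced.
No activator is available at the *fenJ* promoter, so *fenJ* is not transcribed.
→ *fenJ* is OFF.
Xylulose is absent, so RudJ is active.
With repressor RudJ bound, *gixP* is not transcribed.
So GixP is not produced.
Required activator GixP is absent, so *fubB* is not transcribed.
→ *fubB* is OFF.
c-di-GMP is present, so MorT is active.
With repressor MorT bound, *gixC* is not transcribed.
→ *gixC* is OFF.
Citrulline is present, so HaxV is inactive.
With no repressor bound, *torA* is transcribed.
→ *torA* is ON.
ppGpp is present, so QilX is active.
Shikimate is present, so HolS is active.
With repressor HolS bound, *nerK* is not transcribed.
So NerK is not produced.
With repressor QilX bound, *oxaT* is not transcribed.
→ *oxaT* is OFF.
1 of the 5 genes is transcribed.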